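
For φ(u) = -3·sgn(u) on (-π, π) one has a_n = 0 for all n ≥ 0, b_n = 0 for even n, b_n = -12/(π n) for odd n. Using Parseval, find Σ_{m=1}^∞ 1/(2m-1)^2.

pi**2/8

Parseval: Σ b_n^2 = (1/π) ∫_{-π}^{π} φ(u)^2 du = 18.
Only odd n contribute, with b_n^2 = 144/(π^2 n^2), so Σ_{m≥1} 1/(2m-1)^2 = π^2·(18)/144 = pi**2/8.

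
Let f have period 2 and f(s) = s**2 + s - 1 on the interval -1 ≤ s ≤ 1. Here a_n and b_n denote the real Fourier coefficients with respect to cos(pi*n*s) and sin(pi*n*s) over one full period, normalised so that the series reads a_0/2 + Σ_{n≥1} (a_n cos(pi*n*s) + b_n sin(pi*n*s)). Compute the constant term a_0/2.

a_0 = ∫_{-1}^{1} f(s) ds = -4/3.
So the constant term a_0/2 = -2/3.

-2/3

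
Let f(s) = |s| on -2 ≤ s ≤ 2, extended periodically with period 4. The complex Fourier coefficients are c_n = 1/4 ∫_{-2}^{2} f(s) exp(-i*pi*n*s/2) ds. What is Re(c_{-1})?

-4/pi**2

Since f is real-valued, Re(c_{-1}) = 1/4 ∫_{-2}^{2} f(s) cos(-pi*s/2) ds = a_{1}/2.
f is even and cos(-pi*s/2) is even, so the integrand is even: ∫_{-2}^{2} f(s) cos(-pi*s/2) ds = 2∫_0^{2} f(s) cos(-pi*s/2) ds.
Integrating by parts (boundary term plus one more integral), an antiderivative of (s) cos(-pi*s/2) is 2*s*sin(pi*s/2)/pi + 4*cos(pi*s/2)/pi**2; evaluating from 0 to 2: ∫_{0}^{2} (s) cos(-pi*s/2) ds = (-4/pi**2) - (4/pi**2) = -8/pi**2.
So ∫_{-2}^{2} f(s) cos(-pi*s/2) ds = -16/pi**2.
Hence Re(c_{-1}) = (1/4)·(-16/pi**2) = -4/pi**2.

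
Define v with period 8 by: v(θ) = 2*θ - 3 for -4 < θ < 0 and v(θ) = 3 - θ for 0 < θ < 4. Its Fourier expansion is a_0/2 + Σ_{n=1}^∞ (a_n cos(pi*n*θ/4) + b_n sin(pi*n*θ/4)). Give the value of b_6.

b_6 = 1/4 ∫_{-4}^{4} v(θ) sin(3*pi*θ/2) dθ.
Split the integral at the breakpoints.
Integrating by parts (boundary term plus one more integral), an antiderivative of (2*θ - 3) sin(3*pi*θ/2) is -4*θ*cos(3*pi*θ/2)/(3*pi) + 8*sin(3*pi*θ/2)/(9*pi**2) + 2*cos(3*pi*θ/2)/pi; evaluating from -4 to 0: ∫_{-4}^{0} (2*θ - 3) sin(3*pi*θ/2) dθ = (2/pi) - (22/(3*pi)) = -16/(3*pi).
Integrating by parts (boundary term plus one more integral), an antiderivative of (3 - θ) sin(3*pi*θ/2) is 2*θ*cos(3*pi*θ/2)/(3*pi) - 4*sin(3*pi*θ/2)/(9*pi**2) - 2*cos(3*pi*θ/2)/pi; evaluating from 0 to 4: ∫_{0}^{4} (3 - θ) sin(3*pi*θ/2) dθ = (2/(3*pi)) - (-2/pi) = 8/(3*pi).
Summing the pieces and multiplying by (1/4) gives b_6 = -2/(3*pi).

-2/(3*pi)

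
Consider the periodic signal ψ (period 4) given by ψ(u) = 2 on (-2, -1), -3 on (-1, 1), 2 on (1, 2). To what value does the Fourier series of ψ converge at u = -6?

2

u = -6 differs from u = 2 by -2 full period(s), and the series is 4-periodic.
ψ is continuous at u = 2 with value 2, so the series converges to 2 there.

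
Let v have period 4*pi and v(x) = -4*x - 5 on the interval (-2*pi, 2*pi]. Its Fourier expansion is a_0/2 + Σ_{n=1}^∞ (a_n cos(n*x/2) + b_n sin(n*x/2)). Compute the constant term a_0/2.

a_0 = (1/(2*pi)) ∫_{-2*pi}^{2*pi} v(x) dx = (1/(2*pi)) · (-20*pi) = -10.
So the constant term a_0/2 = -5.

-5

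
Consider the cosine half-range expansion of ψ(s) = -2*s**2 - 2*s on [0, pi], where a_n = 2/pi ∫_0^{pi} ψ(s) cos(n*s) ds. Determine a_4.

-1/2

a_4 = 2/pi ∫_0^{pi} (-2*s**2 - 2*s) cos(4*s) ds.
Integrating by parts twice (tabular method), an antiderivative of (-2*s**2 - 2*s) cos(4*s) is -s**2*sin(4*s)/2 - s*sin(4*s)/2 - s*cos(4*s)/4 + sin(4*s)/16 - cos(4*s)/8; evaluating from 0 to pi: ∫_{0}^{pi} (-2*s**2 - 2*s) cos(4*s) ds = (-pi/4 - 1/8) - (-1/8) = -pi/4.
Hence a_4 = (2/pi)·(-pi/4) = -1/2.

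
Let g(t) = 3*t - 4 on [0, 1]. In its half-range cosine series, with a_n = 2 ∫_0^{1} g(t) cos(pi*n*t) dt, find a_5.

a_5 = 2 ∫_0^{1} (3*t - 4) cos(5*pi*t) dt.
Integrating by parts (boundary term plus one more integral), an antiderivative of (3*t - 4) cos(5*pi*t) is 3*t*sin(5*pi*t)/(5*pi) - 4*sin(5*pi*t)/(5*pi) + 3*cos(5*pi*t)/(25*pi**2); evaluating from 0 to 1: ∫_{0}^{1} (3*t - 4) cos(5*pi*t) dt = (-3/(25*pi**2)) - (3/(25*pi**2)) = -6/(25*pi**2).
Hence a_5 = 2·(-6/(25*pi**2)) = -12/(25*pi**2).

-12/(25*pi**2)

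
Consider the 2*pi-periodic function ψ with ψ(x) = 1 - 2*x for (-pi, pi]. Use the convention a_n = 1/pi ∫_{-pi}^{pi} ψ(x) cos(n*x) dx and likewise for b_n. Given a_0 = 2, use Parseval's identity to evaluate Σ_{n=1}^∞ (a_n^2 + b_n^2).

Parseval: a_0^2/2 + Σ_{n≥1} (a_n^2+b_n^2) = 1/pi ∫_{-pi}^{pi} ψ(x)^2 dx = 2 + 8*pi**2/3.
Subtract a_0^2/2 = 2: Σ (a_n^2+b_n^2) = 8*pi**2/3.

8*pi**2/3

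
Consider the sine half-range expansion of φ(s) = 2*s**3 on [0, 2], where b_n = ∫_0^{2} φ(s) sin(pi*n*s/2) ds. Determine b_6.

8*(1 - 6*pi**2)/(9*pi**3)

b_6 = ∫_0^{2} (2*s**3) sin(3*pi*s) ds.
Integrating by parts three times (tabular method), an antiderivative of (2*s**3) sin(3*pi*s) is -2*s**3*cos(3*pi*s)/(3*pi) + 2*s**2*sin(3*pi*s)/(3*pi**2) + 4*s*cos(3*pi*s)/(9*pi**3) - 4*sin(3*pi*s)/(27*pi**4); evaluating from 0 to 2: ∫_{0}^{2} (2*s**3) sin(3*pi*s) ds = (8*(1 - 6*pi**2)/(9*pi**3)) - (0) = 8*(1 - 6*pi**2)/(9*pi**3).
Hence b_6 = 8*(1 - 6*pi**2)/(9*pi**3).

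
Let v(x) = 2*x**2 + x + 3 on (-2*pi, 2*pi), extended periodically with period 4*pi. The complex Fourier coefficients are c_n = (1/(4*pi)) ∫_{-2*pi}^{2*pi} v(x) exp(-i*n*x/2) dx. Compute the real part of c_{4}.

1

Since v is real-valued, Re(c_{4}) = (1/(4*pi)) ∫_{-2*pi}^{2*pi} v(x) cos(2*x) dx = a_{4}/2.
Integrating by parts twice (tabular method), an antiderivative of (2*x**2 + x + 3) cos(2*x) is x**2*sin(2*x) + x*sin(2*x)/2 + x*cos(2*x) + sin(2*x) + cos(2*x)/4; evaluating from -2*pi to 2*pi: ∫_{-2*pi}^{2*pi} (2*x**2 + x + 3) cos(2*x) dx = (1/4 + 2*pi) - (1/4 - 2*pi) = 4*pi.
Hence Re(c_{4}) = (1/(4*pi))·(4*pi) = 1.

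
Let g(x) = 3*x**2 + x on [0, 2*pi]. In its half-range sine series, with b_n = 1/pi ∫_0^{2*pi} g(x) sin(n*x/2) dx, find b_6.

-4*pi - 2/3

b_6 = 1/pi ∫_0^{2*pi} (3*x**2 + x) sin(3*x) dx.
Integrating by parts twice (tabular method), an antiderivative of (3*x**2 + x) sin(3*x) is -x**2*cos(3*x) + 2*x*sin(3*x)/3 - x*cos(3*x)/3 + sin(3*x)/9 + 2*cos(3*x)/9; evaluating from 0 to 2*pi: ∫_{0}^{2*pi} (3*x**2 + x) sin(3*x) dx = (-4*pi**2 - 2*pi/3 + 2/9) - (2/9) = -2*pi*(1 + 6*pi)/3.
Hence b_6 = (1/pi)·(-2*pi*(1 + 6*pi)/3) = -4*pi - 2/3.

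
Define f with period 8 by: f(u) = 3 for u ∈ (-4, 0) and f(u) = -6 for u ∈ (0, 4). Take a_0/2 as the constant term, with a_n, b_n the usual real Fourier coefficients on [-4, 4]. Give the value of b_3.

-6/pi

b_3 = 1/4 ∫_{-4}^{4} f(u) sin(3*pi*u/4) du.
Split the integral at the breakpoints.
Directly, an antiderivative of (3) sin(3*pi*u/4) is -4*cos(3*pi*u/4)/pi; evaluating from -4 to 0: ∫_{-4}^{0} (3) sin(3*pi*u/4) du = (-4/pi) - (4/pi) = -8/pi.
Directly, an antiderivative of (-6) sin(3*pi*u/4) is 8*cos(3*pi*u/4)/pi; evaluating from 0 to 4: ∫_{0}^{4} (-6) sin(3*pi*u/4) du = (-8/pi) - (8/pi) = -16/pi.
Summing the pieces and multiplying by (1/4) gives b_3 = -6/pi.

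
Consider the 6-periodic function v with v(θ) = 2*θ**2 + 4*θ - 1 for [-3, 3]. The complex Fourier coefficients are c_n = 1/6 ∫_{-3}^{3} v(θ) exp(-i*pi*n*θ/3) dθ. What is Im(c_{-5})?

Since v is real-valued, Im(c_{-5}) = -1/6 ∫_{-3}^{3} v(θ) sin(-5*pi*θ/3) dθ = b_{5}/2.
Integrating by parts twice (tabular method), an antiderivative of (2*θ**2 + 4*θ - 1) sin(-5*pi*θ/3) is 6*θ**2*cos(5*pi*θ/3)/(5*pi) - 36*θ*sin(5*pi*θ/3)/(25*pi**2) + 12*θ*cos(5*pi*θ/3)/(5*pi) - 36*sin(5*pi*θ/3)/(25*pi**2) - 3*cos(5*pi*θ/3)/(5*pi) - 108*cos(5*pi*θ/3)/(125*pi**3); evaluating from -3 to 3: ∫_{-3}^{3} (2*θ**2 + 4*θ - 1) sin(-5*pi*θ/3) dθ = (3*(36 - 725*pi**2)/(125*pi**3)) - (-3/pi + 108/(125*pi**3)) = -72/(5*pi).
Hence Im(c_{-5}) = (-1/6)·(-72/(5*pi)) = 12/(5*pi).

12/(5*pi)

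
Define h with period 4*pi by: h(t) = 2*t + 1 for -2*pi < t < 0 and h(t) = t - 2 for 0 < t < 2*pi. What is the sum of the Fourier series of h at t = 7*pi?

t = 7*pi differs from t = -pi by 2 full period(s), and the series is 4*pi-periodic.
h is continuous at t = -pi with value 1 - 2*pi, so the series converges to 1 - 2*pi there.

1 - 2*pi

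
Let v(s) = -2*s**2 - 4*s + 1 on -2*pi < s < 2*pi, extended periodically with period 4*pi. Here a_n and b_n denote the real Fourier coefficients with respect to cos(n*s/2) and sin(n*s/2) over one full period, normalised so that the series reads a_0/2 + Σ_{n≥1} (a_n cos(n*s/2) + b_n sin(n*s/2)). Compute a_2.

a_2 = (1/(2*pi)) ∫_{-2*pi}^{2*pi} v(s) cos(s) ds.
Integrating by parts twice (tabular method), an antiderivative of (-2*s**2 - 4*s + 1) cos(s) is -2*s**2*sin(s) - 4*s*sin(s) - 4*s*cos(s) + 5*sin(s) - 4*cos(s); evaluating from -2*pi to 2*pi: ∫_{-2*pi}^{2*pi} (-2*s**2 - 4*s + 1) cos(s) ds = (-8*pi - 4) - (-4 + 8*pi) = -16*pi.
Hence a_2 = (1/(2*pi))·(-16*pi) = -8.

-8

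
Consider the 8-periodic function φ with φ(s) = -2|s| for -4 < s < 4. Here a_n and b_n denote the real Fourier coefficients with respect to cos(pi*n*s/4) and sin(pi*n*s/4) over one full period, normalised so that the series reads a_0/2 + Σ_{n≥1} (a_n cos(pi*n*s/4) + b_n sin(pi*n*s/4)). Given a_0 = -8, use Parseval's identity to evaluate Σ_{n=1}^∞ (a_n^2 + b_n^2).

32/3

Parseval: a_0^2/2 + Σ_{n≥1} (a_n^2+b_n^2) = 1/4 ∫_{-4}^{4} φ(s)^2 ds = 128/3.
Subtract a_0^2/2 = 32: Σ (a_n^2+b_n^2) = 32/3.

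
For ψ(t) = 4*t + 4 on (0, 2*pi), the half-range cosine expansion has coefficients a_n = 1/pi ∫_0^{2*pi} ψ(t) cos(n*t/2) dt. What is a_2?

0

a_2 = 1/pi ∫_0^{2*pi} (4*t + 4) cos(t) dt.
Integrating by parts (boundary term plus one more integral), an antiderivative of (4*t + 4) cos(t) is 4*t*sin(t) + 4*sin(t) + 4*cos(t); evaluating from 0 to 2*pi: ∫_{0}^{2*pi} (4*t + 4) cos(t) dt = (4) - (4) = 0.
Hence a_2 = (1/pi)·(0) = 0.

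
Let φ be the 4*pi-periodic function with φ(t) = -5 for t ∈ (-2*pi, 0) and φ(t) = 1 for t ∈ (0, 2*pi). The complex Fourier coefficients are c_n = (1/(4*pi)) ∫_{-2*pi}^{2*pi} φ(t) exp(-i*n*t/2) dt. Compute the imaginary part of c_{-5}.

6/(5*pi)

Since φ is real-valued, Im(c_{-5}) = -(1/(4*pi)) ∫_{-2*pi}^{2*pi} φ(t) sin(-5*t/2) dt = b_{5}/2.
Split the integral at the breakpoints.
Directly, an antiderivative of (-5) sin(-5*t/2) is -2*cos(5*t/2); evaluating from -2*pi to 0: ∫_{-2*pi}^{0} (-5) sin(-5*t/2) dt = (-2) - (2) = -4.
Directly, an antiderivative of (1) sin(-5*t/2) is 2*cos(5*t/2)/5; evaluating from 0 to 2*pi: ∫_{0}^{2*pi} (1) sin(-5*t/2) dt = (-2/5) - (2/5) = -4/5.
So ∫_{-2*pi}^{2*pi} φ(t) sin(-5*t/2) dt = -24/5.
Hence Im(c_{-5}) = (-1/(4*pi))·(-24/5) = 6/(5*pi).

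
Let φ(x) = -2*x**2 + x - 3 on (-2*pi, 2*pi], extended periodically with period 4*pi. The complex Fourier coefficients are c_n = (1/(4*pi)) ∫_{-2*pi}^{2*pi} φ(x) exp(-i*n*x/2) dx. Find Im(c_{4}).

Since φ is real-valued, Im(c_{4}) = -(1/(4*pi)) ∫_{-2*pi}^{2*pi} φ(x) sin(2*x) dx = -b_{4}/2.
Integrating by parts twice (tabular method), an antiderivative of (-2*x**2 + x - 3) sin(2*x) is x**2*cos(2*x) - x*sin(2*x) - x*cos(2*x)/2 + sin(2*x)/4 + cos(2*x); evaluating from -2*pi to 2*pi: ∫_{-2*pi}^{2*pi} (-2*x**2 + x - 3) sin(2*x) dx = (-pi + 1 + 4*pi**2) - (1 + pi + 4*pi**2) = -2*pi.
Hence Im(c_{4}) = (-1/(4*pi))·(-2*pi) = 1/2.

1/2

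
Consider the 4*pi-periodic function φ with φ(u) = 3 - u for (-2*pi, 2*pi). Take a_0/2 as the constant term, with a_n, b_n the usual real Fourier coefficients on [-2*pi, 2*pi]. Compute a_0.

6

a_0 = (1/(2*pi)) ∫_{-2*pi}^{2*pi} φ(u) du = (1/(2*pi)) · (12*pi) = 6.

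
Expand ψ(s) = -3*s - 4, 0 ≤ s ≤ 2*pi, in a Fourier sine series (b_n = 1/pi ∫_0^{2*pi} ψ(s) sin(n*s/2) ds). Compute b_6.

2

b_6 = 1/pi ∫_0^{2*pi} (-3*s - 4) sin(3*s) ds.
Integrating by parts (boundary term plus one more integral), an antiderivative of (-3*s - 4) sin(3*s) is s*cos(3*s) - sin(3*s)/3 + 4*cos(3*s)/3; evaluating from 0 to 2*pi: ∫_{0}^{2*pi} (-3*s - 4) sin(3*s) ds = (4/3 + 2*pi) - (4/3) = 2*pi.
Hence b_6 = (1/pi)·(2*pi) = 2.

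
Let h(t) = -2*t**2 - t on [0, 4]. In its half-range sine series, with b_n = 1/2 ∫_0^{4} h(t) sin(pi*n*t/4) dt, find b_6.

b_6 = 1/2 ∫_0^{4} (-2*t**2 - t) sin(3*pi*t/2) dt.
Integrating by parts twice (tabular method), an antiderivative of (-2*t**2 - t) sin(3*pi*t/2) is 4*t**2*cos(3*pi*t/2)/(3*pi) - 16*t*sin(3*pi*t/2)/(9*pi**2) + 2*t*cos(3*pi*t/2)/(3*pi) - 4*sin(3*pi*t/2)/(9*pi**2) - 32*cos(3*pi*t/2)/(27*pi**3); evaluating from 0 to 4: ∫_{0}^{4} (-2*t**2 - t) sin(3*pi*t/2) dt = (-32/(27*pi**3) + 24/pi) - (-32/(27*pi**3)) = 24/pi.
Hence b_6 = (1/2)·(24/pi) = 12/pi.

12/pi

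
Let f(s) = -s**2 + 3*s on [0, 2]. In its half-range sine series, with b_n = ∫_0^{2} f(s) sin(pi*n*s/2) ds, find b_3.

4*(8 + 9*pi**2)/(27*pi**3)

b_3 = ∫_0^{2} (-s**2 + 3*s) sin(3*pi*s/2) ds.
Integrating by parts twice (tabular method), an antiderivative of (-s**2 + 3*s) sin(3*pi*s/2) is 2*s**2*cos(3*pi*s/2)/(3*pi) - 8*s*sin(3*pi*s/2)/(9*pi**2) - 2*s*cos(3*pi*s/2)/pi + 4*sin(3*pi*s/2)/(3*pi**2) - 16*cos(3*pi*s/2)/(27*pi**3); evaluating from 0 to 2: ∫_{0}^{2} (-s**2 + 3*s) sin(3*pi*s/2) ds = (4*(4 + 9*pi**2)/(27*pi**3)) - (-16/(27*pi**3)) = 4*(8 + 9*pi**2)/(27*pi**3).
Hence b_3 = 4*(8 + 9*pi**2)/(27*pi**3).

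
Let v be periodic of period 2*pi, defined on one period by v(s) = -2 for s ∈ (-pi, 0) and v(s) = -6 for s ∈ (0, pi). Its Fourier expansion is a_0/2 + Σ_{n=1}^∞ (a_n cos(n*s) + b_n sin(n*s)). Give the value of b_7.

b_7 = 1/pi ∫_{-pi}^{pi} v(s) sin(7*s) ds.
Split the integral at the breakpoints.
Directly, an antiderivative of (-2) sin(7*s) is 2*cos(7*s)/7; evaluating from -pi to 0: ∫_{-pi}^{0} (-2) sin(7*s) ds = (2/7) - (-2/7) = 4/7.
Directly, an antiderivative of (-6) sin(7*s) is 6*cos(7*s)/7; evaluating from 0 to pi: ∫_{0}^{pi} (-6) sin(7*s) ds = (-6/7) - (6/7) = -12/7.
Summing the pieces and multiplying by (1/pi) gives b_7 = -8/(7*pi).

-8/(7*pi)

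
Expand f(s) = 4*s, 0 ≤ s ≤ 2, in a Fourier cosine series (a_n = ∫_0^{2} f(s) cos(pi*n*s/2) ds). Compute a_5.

-32/(25*pi**2)

a_5 = ∫_0^{2} (4*s) cos(5*pi*s/2) ds.
Integrating by parts (boundary term plus one more integral), an antiderivative of (4*s) cos(5*pi*s/2) is 8*s*sin(5*pi*s/2)/(5*pi) + 16*cos(5*pi*s/2)/(25*pi**2); evaluating from 0 to 2: ∫_{0}^{2} (4*s) cos(5*pi*s/2) ds = (-16/(25*pi**2)) - (16/(25*pi**2)) = -32/(25*pi**2).
Hence a_5 = -32/(25*pi**2).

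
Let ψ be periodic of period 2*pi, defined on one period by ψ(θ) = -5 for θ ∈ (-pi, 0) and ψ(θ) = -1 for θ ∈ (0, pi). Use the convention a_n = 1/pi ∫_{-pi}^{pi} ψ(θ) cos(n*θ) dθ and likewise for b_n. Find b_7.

8/(7*pi)

b_7 = 1/pi ∫_{-pi}^{pi} ψ(θ) sin(7*θ) dθ.
Split the integral at the breakpoints.
Directly, an antiderivative of (-5) sin(7*θ) is 5*cos(7*θ)/7; evaluating from -pi to 0: ∫_{-pi}^{0} (-5) sin(7*θ) dθ = (5/7) - (-5/7) = 10/7.
Directly, an antiderivative of (-1) sin(7*θ) is cos(7*θ)/7; evaluating from 0 to pi: ∫_{0}^{pi} (-1) sin(7*θ) dθ = (-1/7) - (1/7) = -2/7.
Summing the pieces and multiplying by (1/pi) gives b_7 = 8/(7*pi).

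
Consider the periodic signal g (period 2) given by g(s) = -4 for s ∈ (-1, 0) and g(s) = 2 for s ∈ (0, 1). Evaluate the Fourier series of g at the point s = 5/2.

s = 5/2 differs from s = 1/2 by 1 full period(s), and the series is 2-periodic.
g is continuous at s = 1/2 with value 2, so the series converges to 2 there.

2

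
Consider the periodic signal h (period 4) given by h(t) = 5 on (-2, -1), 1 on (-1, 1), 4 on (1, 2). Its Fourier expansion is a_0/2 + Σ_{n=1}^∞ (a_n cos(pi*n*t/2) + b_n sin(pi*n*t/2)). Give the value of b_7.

-1/(7*pi)

b_7 = 1/2 ∫_{-2}^{2} h(t) sin(7*pi*t/2) dt.
Split the integral at the breakpoints.
Directly, an antiderivative of (5) sin(7*pi*t/2) is -10*cos(7*pi*t/2)/(7*pi); evaluating from -2 to -1: ∫_{-2}^{-1} (5) sin(7*pi*t/2) dt = (0) - (10/(7*pi)) = -10/(7*pi).
Directly, an antiderivative of (1) sin(7*pi*t/2) is -2*cos(7*pi*t/2)/(7*pi); evaluating from -1 to 1: ∫_{-1}^{1} (1) sin(7*pi*t/2) dt = (0) - (0) = 0.
Directly, an antiderivative of (4) sin(7*pi*t/2) is -8*cos(7*pi*t/2)/(7*pi); evaluating from 1 to 2: ∫_{1}^{2} (4) sin(7*pi*t/2) dt = (8/(7*pi)) - (0) = 8/(7*pi).
Summing the pieces and multiplying by (1/2) gives b_7 = -1/(7*pi).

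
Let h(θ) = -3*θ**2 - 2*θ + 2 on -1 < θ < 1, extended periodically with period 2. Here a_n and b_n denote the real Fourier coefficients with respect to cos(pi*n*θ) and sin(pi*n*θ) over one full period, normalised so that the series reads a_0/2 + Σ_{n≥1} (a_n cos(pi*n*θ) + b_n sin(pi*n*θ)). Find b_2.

b_2 = ∫_{-1}^{1} h(θ) sin(2*pi*θ) dθ.
Integrating by parts twice (tabular method), an antiderivative of (-3*θ**2 - 2*θ + 2) sin(2*pi*θ) is 3*θ**2*cos(2*pi*θ)/(2*pi) - 3*θ*sin(2*pi*θ)/(2*pi**2) + θ*cos(2*pi*θ)/pi - sin(2*pi*θ)/(2*pi**2) - cos(2*pi*θ)/pi - 3*cos(2*pi*θ)/(4*pi**3); evaluating from -1 to 1: ∫_{-1}^{1} (-3*θ**2 - 2*θ + 2) sin(2*pi*θ) dθ = (3*(-1 + 2*pi**2)/(4*pi**3)) - ((-2*pi**2 - 3)/(4*pi**3)) = 2/pi.
Hence b_2 = 2/pi.

2/pi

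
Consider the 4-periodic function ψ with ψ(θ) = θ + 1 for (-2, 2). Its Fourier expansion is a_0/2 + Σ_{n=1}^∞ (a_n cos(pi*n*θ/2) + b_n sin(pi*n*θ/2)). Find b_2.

b_2 = 1/2 ∫_{-2}^{2} ψ(θ) sin(pi*θ) dθ.
Integrating by parts (boundary term plus one more integral), an antiderivative of (θ + 1) sin(pi*θ) is -θ*cos(pi*θ)/pi + sin(pi*θ)/pi**2 - cos(pi*θ)/pi; evaluating from -2 to 2: ∫_{-2}^{2} (θ + 1) sin(pi*θ) dθ = (-3/pi) - (1/pi) = -4/pi.
Hence b_2 = (1/2)·(-4/pi) = -2/pi.

-2/pi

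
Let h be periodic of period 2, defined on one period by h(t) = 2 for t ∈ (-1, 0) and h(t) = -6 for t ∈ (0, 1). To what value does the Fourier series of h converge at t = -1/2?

h is continuous at t = -1/2 with value 2, so the series converges to 2 there.

2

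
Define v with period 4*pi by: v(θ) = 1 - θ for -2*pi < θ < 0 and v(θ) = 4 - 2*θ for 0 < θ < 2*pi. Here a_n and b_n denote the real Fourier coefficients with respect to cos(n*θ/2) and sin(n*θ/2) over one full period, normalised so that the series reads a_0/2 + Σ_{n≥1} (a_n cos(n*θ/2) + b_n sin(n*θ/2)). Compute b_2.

b_2 = (1/(2*pi)) ∫_{-2*pi}^{2*pi} v(θ) sin(θ) dθ.
Split the integral at the breakpoints.
Integrating by parts (boundary term plus one more integral), an antiderivative of (1 - θ) sin(θ) is θ*cos(θ) - sin(θ) - cos(θ); evaluating from -2*pi to 0: ∫_{-2*pi}^{0} (1 - θ) sin(θ) dθ = (-1) - (-2*pi - 1) = 2*pi.
Integrating by parts (boundary term plus one more integral), an antiderivative of (4 - 2*θ) sin(θ) is 2*θ*cos(θ) - 2*sin(θ) - 4*cos(θ); evaluating from 0 to 2*pi: ∫_{0}^{2*pi} (4 - 2*θ) sin(θ) dθ = (-4 + 4*pi) - (-4) = 4*pi.
Summing the pieces and multiplying by (1/(2*pi)) gives b_2 = 3.

3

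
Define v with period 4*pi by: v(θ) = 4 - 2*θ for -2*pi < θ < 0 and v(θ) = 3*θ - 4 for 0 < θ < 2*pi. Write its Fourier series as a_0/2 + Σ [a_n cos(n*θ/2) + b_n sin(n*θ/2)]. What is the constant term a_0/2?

5*pi/2

a_0 = (1/(2*pi)) ∫_{-2*pi}^{2*pi} v(θ) dθ = (1/(2*pi)) · (10*pi**2) = 5*pi.
So the constant term a_0/2 = 5*pi/2.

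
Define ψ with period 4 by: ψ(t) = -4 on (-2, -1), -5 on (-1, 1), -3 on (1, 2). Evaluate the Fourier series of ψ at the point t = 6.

t = 6 differs from t = 2 by 1 full period(s), and the series is 4-periodic.
At t = 2 the one-sided limits are ψ(2^-) = -3 and ψ(2^+) = -4.
By Dirichlet's theorem the series converges to their average, [(-3) + (-4)]/2 = -7/2.

-7/2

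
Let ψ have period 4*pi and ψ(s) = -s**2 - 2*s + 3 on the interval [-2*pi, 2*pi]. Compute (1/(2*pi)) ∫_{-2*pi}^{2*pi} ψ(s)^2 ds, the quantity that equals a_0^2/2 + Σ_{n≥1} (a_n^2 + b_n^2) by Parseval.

(1/(2*pi)) ∫_{-2*pi}^{2*pi} ψ(s)^2 ds = (1/(2*pi)) · (4*pi*(-40*pi**2 + 135 + 48*pi**4)/15) = -16*pi**2/3 + 18 + 32*pi**4/5.

-16*pi**2/3 + 18 + 32*pi**4/5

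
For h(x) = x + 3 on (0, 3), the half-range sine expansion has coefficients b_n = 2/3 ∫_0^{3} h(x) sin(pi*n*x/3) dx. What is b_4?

-3/(2*pi)

b_4 = 2/3 ∫_0^{3} (x + 3) sin(4*pi*x/3) dx.
Integrating by parts (boundary term plus one more integral), an antiderivative of (x + 3) sin(4*pi*x/3) is -3*x*cos(4*pi*x/3)/(4*pi) + 9*sin(4*pi*x/3)/(16*pi**2) - 9*cos(4*pi*x/3)/(4*pi); evaluating from 0 to 3: ∫_{0}^{3} (x + 3) sin(4*pi*x/3) dx = (-9/(2*pi)) - (-9/(4*pi)) = -9/(4*pi).
Hence b_4 = (2/3)·(-9/(4*pi)) = -3/(2*pi).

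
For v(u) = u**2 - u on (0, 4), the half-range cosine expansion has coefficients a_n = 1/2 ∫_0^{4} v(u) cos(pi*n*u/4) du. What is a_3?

a_3 = 1/2 ∫_0^{4} (u**2 - u) cos(3*pi*u/4) du.
Integrating by parts twice (tabular method), an antiderivative of (u**2 - u) cos(3*pi*u/4) is 4*u**2*sin(3*pi*u/4)/(3*pi) - 4*u*sin(3*pi*u/4)/(3*pi) + 32*u*cos(3*pi*u/4)/(9*pi**2) - 128*sin(3*pi*u/4)/(27*pi**3) - 16*cos(3*pi*u/4)/(9*pi**2); evaluating from 0 to 4: ∫_{0}^{4} (u**2 - u) cos(3*pi*u/4) du = (-112/(9*pi**2)) - (-16/(9*pi**2)) = -32/(3*pi**2).
Hence a_3 = (1/2)·(-32/(3*pi**2)) = -16/(3*pi**2).

-16/(3*pi**2)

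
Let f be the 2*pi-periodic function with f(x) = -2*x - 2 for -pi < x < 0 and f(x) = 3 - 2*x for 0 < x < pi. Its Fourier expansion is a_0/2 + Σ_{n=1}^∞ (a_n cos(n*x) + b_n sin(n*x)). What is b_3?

2*(5 - 2*pi)/(3*pi)

b_3 = 1/pi ∫_{-pi}^{pi} f(x) sin(3*x) dx.
Split the integral at the breakpoints.
Integrating by parts (boundary term plus one more integral), an antiderivative of (-2*x - 2) sin(3*x) is 2*x*cos(3*x)/3 - 2*sin(3*x)/9 + 2*cos(3*x)/3; evaluating from -pi to 0: ∫_{-pi}^{0} (-2*x - 2) sin(3*x) dx = (2/3) - (-2/3 + 2*pi/3) = 4/3 - 2*pi/3.
Integrating by parts (boundary term plus one more integral), an antiderivative of (3 - 2*x) sin(3*x) is 2*x*cos(3*x)/3 - 2*sin(3*x)/9 - cos(3*x); evaluating from 0 to pi: ∫_{0}^{pi} (3 - 2*x) sin(3*x) dx = (1 - 2*pi/3) - (-1) = 2 - 2*pi/3.
Summing the pieces and multiplying by (1/pi) gives b_3 = 2*(5 - 2*pi)/(3*pi).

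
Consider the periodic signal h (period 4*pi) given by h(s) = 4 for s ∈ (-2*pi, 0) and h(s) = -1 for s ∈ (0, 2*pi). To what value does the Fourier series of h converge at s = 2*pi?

s = 2*pi differs from s = -2*pi by 1 full period(s), and the series is 4*pi-periodic.
At s = -2*pi the one-sided limits are h(-2*pi^-) = -1 and h(-2*pi^+) = 4.
By Dirichlet's theorem the series converges to their average, [(-1) + (4)]/2 = 3/2.

3/2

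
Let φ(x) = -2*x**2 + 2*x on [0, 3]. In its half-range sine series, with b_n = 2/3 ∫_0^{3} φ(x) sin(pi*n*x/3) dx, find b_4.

6/pi

b_4 = 2/3 ∫_0^{3} (-2*x**2 + 2*x) sin(4*pi*x/3) dx.
Integrating by parts twice (tabular method), an antiderivative of (-2*x**2 + 2*x) sin(4*pi*x/3) is 3*x**2*cos(4*pi*x/3)/(2*pi) - 9*x*sin(4*pi*x/3)/(4*pi**2) - 3*x*cos(4*pi*x/3)/(2*pi) + 9*sin(4*pi*x/3)/(8*pi**2) - 27*cos(4*pi*x/3)/(16*pi**3); evaluating from 0 to 3: ∫_{0}^{3} (-2*x**2 + 2*x) sin(4*pi*x/3) dx = (-27/(16*pi**3) + 9/pi) - (-27/(16*pi**3)) = 9/pi.
Hence b_4 = (2/3)·(9/pi) = 6/pi.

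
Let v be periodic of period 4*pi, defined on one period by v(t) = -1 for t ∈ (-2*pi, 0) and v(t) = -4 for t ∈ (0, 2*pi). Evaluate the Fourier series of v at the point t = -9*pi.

t = -9*pi differs from t = -pi by -2 full period(s), and the series is 4*pi-periodic.
v is continuous at t = -pi with value -1, so the series converges to -1 there.

-1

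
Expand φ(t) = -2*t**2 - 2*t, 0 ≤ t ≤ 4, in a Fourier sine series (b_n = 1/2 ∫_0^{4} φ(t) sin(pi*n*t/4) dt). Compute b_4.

20/pi

b_4 = 1/2 ∫_0^{4} (-2*t**2 - 2*t) sin(pi*t) dt.
Integrating by parts twice (tabular method), an antiderivative of (-2*t**2 - 2*t) sin(pi*t) is 2*t**2*cos(pi*t)/pi - 4*t*sin(pi*t)/pi**2 + 2*t*cos(pi*t)/pi - 2*sin(pi*t)/pi**2 - 4*cos(pi*t)/pi**3; evaluating from 0 to 4: ∫_{0}^{4} (-2*t**2 - 2*t) sin(pi*t) dt = (-4/pi**3 + 40/pi) - (-4/pi**3) = 40/pi.
Hence b_4 = (1/2)·(40/pi) = 20/pi.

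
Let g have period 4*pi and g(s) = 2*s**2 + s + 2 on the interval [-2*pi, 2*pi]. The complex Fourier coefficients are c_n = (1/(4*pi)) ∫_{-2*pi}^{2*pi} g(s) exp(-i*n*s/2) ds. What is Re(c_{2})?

4

Since g is real-valued, Re(c_{2}) = (1/(4*pi)) ∫_{-2*pi}^{2*pi} g(s) cos(s) ds = a_{2}/2.
Integrating by parts twice (tabular method), an antiderivative of (2*s**2 + s + 2) cos(s) is 2*s**2*sin(s) + s*sin(s) + 4*s*cos(s) - 2*sin(s) + cos(s); evaluating from -2*pi to 2*pi: ∫_{-2*pi}^{2*pi} (2*s**2 + s + 2) cos(s) ds = (1 + 8*pi) - (1 - 8*pi) = 16*pi.
Hence Re(c_{2}) = (1/(4*pi))·(16*pi) = 4.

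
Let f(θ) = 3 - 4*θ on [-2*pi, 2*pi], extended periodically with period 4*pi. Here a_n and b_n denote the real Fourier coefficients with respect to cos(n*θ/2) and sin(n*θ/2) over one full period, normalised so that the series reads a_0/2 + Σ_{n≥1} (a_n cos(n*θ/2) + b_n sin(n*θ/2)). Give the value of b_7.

b_7 = (1/(2*pi)) ∫_{-2*pi}^{2*pi} f(θ) sin(7*θ/2) dθ.
Integrating by parts (boundary term plus one more integral), an antiderivative of (3 - 4*θ) sin(7*θ/2) is 8*θ*cos(7*θ/2)/7 - 16*sin(7*θ/2)/49 - 6*cos(7*θ/2)/7; evaluating from -2*pi to 2*pi: ∫_{-2*pi}^{2*pi} (3 - 4*θ) sin(7*θ/2) dθ = (6/7 - 16*pi/7) - (6/7 + 16*pi/7) = -32*pi/7.
Hence b_7 = (1/(2*pi))·(-32*pi/7) = -16/7.

-16/7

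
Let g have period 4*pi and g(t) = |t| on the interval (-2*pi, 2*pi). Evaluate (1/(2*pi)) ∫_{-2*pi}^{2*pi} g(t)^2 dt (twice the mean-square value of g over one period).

8*pi**2/3

(1/(2*pi)) ∫_{-2*pi}^{2*pi} g(t)^2 dt = (1/(2*pi)) · (16*pi**3/3) = 8*pi**2/3.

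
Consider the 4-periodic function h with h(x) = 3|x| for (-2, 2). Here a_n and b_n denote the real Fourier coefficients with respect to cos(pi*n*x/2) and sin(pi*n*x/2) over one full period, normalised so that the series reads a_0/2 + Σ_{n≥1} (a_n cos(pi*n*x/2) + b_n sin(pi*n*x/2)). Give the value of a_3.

a_3 = 1/2 ∫_{-2}^{2} h(x) cos(3*pi*x/2) dx.
h is even and cos(3*pi*x/2) is even, so the integrand is even and a_3 = ∫_0^{2} h(x) cos(3*pi*x/2) dx.
Integrating by parts (boundary term plus one more integral), an antiderivative of (3*x) cos(3*pi*x/2) is 2*x*sin(3*pi*x/2)/pi + 4*cos(3*pi*x/2)/(3*pi**2); evaluating from 0 to 2: ∫_{0}^{2} (3*x) cos(3*pi*x/2) dx = (-4/(3*pi**2)) - (4/(3*pi**2)) = -8/(3*pi**2).
Hence a_3 = -8/(3*pi**2).

-8/(3*pi**2)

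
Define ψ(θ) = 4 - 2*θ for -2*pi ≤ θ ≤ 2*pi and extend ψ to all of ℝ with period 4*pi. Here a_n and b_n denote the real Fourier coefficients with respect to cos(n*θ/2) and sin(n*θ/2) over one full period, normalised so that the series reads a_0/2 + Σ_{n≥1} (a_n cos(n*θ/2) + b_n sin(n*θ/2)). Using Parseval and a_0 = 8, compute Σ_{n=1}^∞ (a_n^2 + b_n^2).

32*pi**2/3

Parseval: a_0^2/2 + Σ_{n≥1} (a_n^2+b_n^2) = (1/(2*pi)) ∫_{-2*pi}^{2*pi} ψ(θ)^2 dθ = 32 + 32*pi**2/3.
Subtract a_0^2/2 = 32: Σ (a_n^2+b_n^2) = 32*pi**2/3.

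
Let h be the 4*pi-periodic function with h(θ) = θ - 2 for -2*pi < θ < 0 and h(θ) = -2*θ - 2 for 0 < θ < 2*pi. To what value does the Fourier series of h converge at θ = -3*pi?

θ = -3*pi differs from θ = pi by -1 full period(s), and the series is 4*pi-periodic.
h is continuous at θ = pi with value -2*pi - 2, so the series converges to -2*pi - 2 there.

-2*pi - 2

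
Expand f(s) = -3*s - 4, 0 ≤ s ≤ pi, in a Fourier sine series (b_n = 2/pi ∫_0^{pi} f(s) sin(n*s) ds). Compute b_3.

-2 - 16/(3*pi)

b_3 = 2/pi ∫_0^{pi} (-3*s - 4) sin(3*s) ds.
Integrating by parts (boundary term plus one more integral), an antiderivative of (-3*s - 4) sin(3*s) is s*cos(3*s) - sin(3*s)/3 + 4*cos(3*s)/3; evaluating from 0 to pi: ∫_{0}^{pi} (-3*s - 4) sin(3*s) ds = (-pi - 4/3) - (4/3) = -pi - 8/3.
Hence b_3 = (2/pi)·(-pi - 8/3) = -2 - 16/(3*pi).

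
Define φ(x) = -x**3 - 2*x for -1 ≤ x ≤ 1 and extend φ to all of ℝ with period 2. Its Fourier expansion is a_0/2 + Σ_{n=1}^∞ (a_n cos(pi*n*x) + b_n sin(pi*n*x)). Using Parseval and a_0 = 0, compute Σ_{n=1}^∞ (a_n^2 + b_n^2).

478/105

Parseval: a_0^2/2 + Σ_{n≥1} (a_n^2+b_n^2) = ∫_{-1}^{1} φ(x)^2 dx = 478/105.
Subtract a_0^2/2 = 0: Σ (a_n^2+b_n^2) = 478/105.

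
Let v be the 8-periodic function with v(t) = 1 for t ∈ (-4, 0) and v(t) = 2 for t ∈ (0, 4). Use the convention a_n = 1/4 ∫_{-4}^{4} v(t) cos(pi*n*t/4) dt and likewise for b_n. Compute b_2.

b_2 = 1/4 ∫_{-4}^{4} v(t) sin(pi*t/2) dt.
Split the integral at the breakpoints.
Directly, an antiderivative of (1) sin(pi*t/2) is -2*cos(pi*t/2)/pi; evaluating from -4 to 0: ∫_{-4}^{0} (1) sin(pi*t/2) dt = (-2/pi) - (-2/pi) = 0.
Directly, an antiderivative of (2) sin(pi*t/2) is -4*cos(pi*t/2)/pi; evaluating from 0 to 4: ∫_{0}^{4} (2) sin(pi*t/2) dt = (-4/pi) - (-4/pi) = 0.
Summing the pieces and multiplying by (1/4) gives b_2 = 0.

0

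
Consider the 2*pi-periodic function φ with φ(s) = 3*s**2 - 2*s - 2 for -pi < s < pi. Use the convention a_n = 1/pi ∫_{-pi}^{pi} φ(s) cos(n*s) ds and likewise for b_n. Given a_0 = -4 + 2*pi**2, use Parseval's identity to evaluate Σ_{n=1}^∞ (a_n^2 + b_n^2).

8*pi**2*(5 + 3*pi**2)/15

Parseval: a_0^2/2 + Σ_{n≥1} (a_n^2+b_n^2) = 1/pi ∫_{-pi}^{pi} φ(s)^2 ds = -16*pi**2/3 + 8 + 18*pi**4/5.
Subtract a_0^2/2 = 2*(2 - pi**2)**2: Σ (a_n^2+b_n^2) = 8*pi**2*(5 + 3*pi**2)/15.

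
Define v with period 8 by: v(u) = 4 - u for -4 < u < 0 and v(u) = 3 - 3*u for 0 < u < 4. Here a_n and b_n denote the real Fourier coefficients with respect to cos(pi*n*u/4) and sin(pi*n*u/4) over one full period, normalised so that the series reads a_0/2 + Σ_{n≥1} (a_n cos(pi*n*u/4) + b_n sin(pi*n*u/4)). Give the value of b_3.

-6/pi

b_3 = 1/4 ∫_{-4}^{4} v(u) sin(3*pi*u/4) du.
Split the integral at the breakpoints.
Integrating by parts (boundary term plus one more integral), an antiderivative of (4 - u) sin(3*pi*u/4) is 4*u*cos(3*pi*u/4)/(3*pi) - 16*sin(3*pi*u/4)/(9*pi**2) - 16*cos(3*pi*u/4)/(3*pi); evaluating from -4 to 0: ∫_{-4}^{0} (4 - u) sin(3*pi*u/4) du = (-16/(3*pi)) - (32/(3*pi)) = -16/pi.
Integrating by parts (boundary term plus one more integral), an antiderivative of (3 - 3*u) sin(3*pi*u/4) is 4*u*cos(3*pi*u/4)/pi - 16*sin(3*pi*u/4)/(3*pi**2) - 4*cos(3*pi*u/4)/pi; evaluating from 0 to 4: ∫_{0}^{4} (3 - 3*u) sin(3*pi*u/4) du = (-12/pi) - (-4/pi) = -8/pi.
Summing the pieces and multiplying by (1/4) gives b_3 = -6/pi.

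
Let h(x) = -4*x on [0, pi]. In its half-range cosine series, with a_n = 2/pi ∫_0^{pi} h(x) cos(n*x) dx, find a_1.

16/pi

a_1 = 2/pi ∫_0^{pi} (-4*x) cos(x) dx.
Integrating by parts (boundary term plus one more integral), an antiderivative of (-4*x) cos(x) is -4*x*sin(x) - 4*cos(x); evaluating from 0 to pi: ∫_{0}^{pi} (-4*x) cos(x) dx = (4) - (-4) = 8.
Hence a_1 = (2/pi)·(8) = 16/pi.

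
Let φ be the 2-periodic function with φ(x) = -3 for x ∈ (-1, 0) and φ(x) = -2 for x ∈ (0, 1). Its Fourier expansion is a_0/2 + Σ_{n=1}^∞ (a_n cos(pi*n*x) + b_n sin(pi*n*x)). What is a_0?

-5

a_0 = ∫_{-1}^{1} φ(x) dx = -5.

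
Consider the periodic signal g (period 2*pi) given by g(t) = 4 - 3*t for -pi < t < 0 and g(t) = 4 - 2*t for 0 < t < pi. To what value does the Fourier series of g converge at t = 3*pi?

t = 3*pi differs from t = pi by 1 full period(s), and the series is 2*pi-periodic.
At t = pi the one-sided limits are g(pi^-) = 4 - 2*pi and g(pi^+) = 4 + 3*pi.
By Dirichlet's theorem the series converges to their average, [(4 - 2*pi) + (4 + 3*pi)]/2 = pi/2 + 4.

pi/2 + 4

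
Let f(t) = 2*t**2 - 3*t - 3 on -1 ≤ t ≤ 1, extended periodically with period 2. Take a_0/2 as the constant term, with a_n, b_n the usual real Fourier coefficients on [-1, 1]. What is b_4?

3/(2*pi)

b_4 = ∫_{-1}^{1} f(t) sin(4*pi*t) dt.
Integrating by parts twice (tabular method), an antiderivative of (2*t**2 - 3*t - 3) sin(4*pi*t) is -t**2*cos(4*pi*t)/(2*pi) + t*sin(4*pi*t)/(4*pi**2) + 3*t*cos(4*pi*t)/(4*pi) - 3*sin(4*pi*t)/(16*pi**2) + cos(4*pi*t)/(16*pi**3) + 3*cos(4*pi*t)/(4*pi); evaluating from -1 to 1: ∫_{-1}^{1} (2*t**2 - 3*t - 3) sin(4*pi*t) dt = ((1/16 + pi**2)/pi**3) - ((1 - 8*pi**2)/(16*pi**3)) = 3/(2*pi).
Hence b_4 = 3/(2*pi).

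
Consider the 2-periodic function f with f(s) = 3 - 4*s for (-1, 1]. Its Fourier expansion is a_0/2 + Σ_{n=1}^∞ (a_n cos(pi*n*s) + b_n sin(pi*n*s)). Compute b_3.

-8/(3*pi)

b_3 = ∫_{-1}^{1} f(s) sin(3*pi*s) ds.
Integrating by parts (boundary term plus one more integral), an antiderivative of (3 - 4*s) sin(3*pi*s) is 4*s*cos(3*pi*s)/(3*pi) - 4*sin(3*pi*s)/(9*pi**2) - cos(3*pi*s)/pi; evaluating from -1 to 1: ∫_{-1}^{1} (3 - 4*s) sin(3*pi*s) ds = (-1/(3*pi)) - (7/(3*pi)) = -8/(3*pi).
Hence b_3 = -8/(3*pi).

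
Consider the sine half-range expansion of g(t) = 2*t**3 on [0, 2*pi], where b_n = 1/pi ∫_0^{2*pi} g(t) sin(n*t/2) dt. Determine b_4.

3 - 8*pi**2

b_4 = 1/pi ∫_0^{2*pi} (2*t**3) sin(2*t) dt.
Integrating by parts three times (tabular method), an antiderivative of (2*t**3) sin(2*t) is -t**3*cos(2*t) + 3*t**2*sin(2*t)/2 + 3*t*cos(2*t)/2 - 3*sin(2*t)/4; evaluating from 0 to 2*pi: ∫_{0}^{2*pi} (2*t**3) sin(2*t) dt = (pi*(3 - 8*pi**2)) - (0) = pi*(3 - 8*pi**2).
Hence b_4 = (1/pi)·(pi*(3 - 8*pi**2)) = 3 - 8*pi**2.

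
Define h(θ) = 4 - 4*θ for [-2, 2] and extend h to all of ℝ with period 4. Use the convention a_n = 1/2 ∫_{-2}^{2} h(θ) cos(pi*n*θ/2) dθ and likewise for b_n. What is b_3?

b_3 = 1/2 ∫_{-2}^{2} h(θ) sin(3*pi*θ/2) dθ.
Integrating by parts (boundary term plus one more integral), an antiderivative of (4 - 4*θ) sin(3*pi*θ/2) is 8*θ*cos(3*pi*θ/2)/(3*pi) - 16*sin(3*pi*θ/2)/(9*pi**2) - 8*cos(3*pi*θ/2)/(3*pi); evaluating from -2 to 2: ∫_{-2}^{2} (4 - 4*θ) sin(3*pi*θ/2) dθ = (-8/(3*pi)) - (8/pi) = -32/(3*pi).
Hence b_3 = (1/2)·(-32/(3*pi)) = -16/(3*pi).

-16/(3*pi)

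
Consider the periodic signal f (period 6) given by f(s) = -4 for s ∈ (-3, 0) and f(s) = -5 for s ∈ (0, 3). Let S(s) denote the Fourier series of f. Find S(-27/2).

s = -27/2 differs from s = -3/2 by -2 full period(s), and the series is 6-periodic.
f is continuous at s = -3/2 with value -4, so the series converges to -4 there.

-4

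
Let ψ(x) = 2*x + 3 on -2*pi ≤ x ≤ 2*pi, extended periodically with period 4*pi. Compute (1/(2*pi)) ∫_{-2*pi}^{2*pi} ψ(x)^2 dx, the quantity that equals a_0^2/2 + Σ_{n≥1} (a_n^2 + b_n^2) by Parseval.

(1/(2*pi)) ∫_{-2*pi}^{2*pi} ψ(x)^2 dx = (1/(2*pi)) · (36*pi + 64*pi**3/3) = 18 + 32*pi**2/3.

18 + 32*pi**2/3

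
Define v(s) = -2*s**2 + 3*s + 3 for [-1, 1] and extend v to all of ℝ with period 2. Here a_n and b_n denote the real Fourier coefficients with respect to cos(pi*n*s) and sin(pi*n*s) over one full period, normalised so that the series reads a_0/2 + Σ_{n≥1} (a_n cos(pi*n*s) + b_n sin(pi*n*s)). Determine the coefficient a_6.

a_6 = ∫_{-1}^{1} v(s) cos(6*pi*s) ds.
Integrating by parts twice (tabular method), an antiderivative of (-2*s**2 + 3*s + 3) cos(6*pi*s) is -s**2*sin(6*pi*s)/(3*pi) + s*sin(6*pi*s)/(2*pi) - s*cos(6*pi*s)/(9*pi**2) + sin(6*pi*s)/(54*pi**3) + sin(6*pi*s)/(2*pi) + cos(6*pi*s)/(12*pi**2); evaluating from -1 to 1: ∫_{-1}^{1} (-2*s**2 + 3*s + 3) cos(6*pi*s) ds = (-1/(36*pi**2)) - (7/(36*pi**2)) = -2/(9*pi**2).
Hence a_6 = -2/(9*pi**2).

-2/(9*pi**2)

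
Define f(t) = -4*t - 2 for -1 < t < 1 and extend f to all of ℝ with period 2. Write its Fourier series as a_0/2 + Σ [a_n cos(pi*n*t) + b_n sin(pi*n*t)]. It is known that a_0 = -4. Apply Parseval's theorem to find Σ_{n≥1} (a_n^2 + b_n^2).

32/3

Parseval: a_0^2/2 + Σ_{n≥1} (a_n^2+b_n^2) = ∫_{-1}^{1} f(t)^2 dt = 56/3.
Subtract a_0^2/2 = 8: Σ (a_n^2+b_n^2) = 32/3.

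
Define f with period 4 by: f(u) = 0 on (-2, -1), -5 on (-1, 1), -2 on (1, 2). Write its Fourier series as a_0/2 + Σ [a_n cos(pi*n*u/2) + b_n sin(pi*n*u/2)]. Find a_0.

a_0 = 1/2 ∫_{-2}^{2} f(u) du = 1/2 · (-12) = -6.

-6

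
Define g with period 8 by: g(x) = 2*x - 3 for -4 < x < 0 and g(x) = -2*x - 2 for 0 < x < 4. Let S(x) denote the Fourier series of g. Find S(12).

x = 12 differs from x = 4 by 1 full period(s), and the series is 8-periodic.
At x = 4 the one-sided limits are g(4^-) = -10 and g(4^+) = -11.
By Dirichlet's theorem the series converges to their average, [(-10) + (-11)]/2 = -21/2.

-21/2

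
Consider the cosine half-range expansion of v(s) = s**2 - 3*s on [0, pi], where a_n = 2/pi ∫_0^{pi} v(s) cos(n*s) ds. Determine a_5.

a_5 = 2/pi ∫_0^{pi} (s**2 - 3*s) cos(5*s) ds.
Integrating by parts twice (tabular method), an antiderivative of (s**2 - 3*s) cos(5*s) is s**2*sin(5*s)/5 - 3*s*sin(5*s)/5 + 2*s*cos(5*s)/25 - 2*sin(5*s)/125 - 3*cos(5*s)/25; evaluating from 0 to pi: ∫_{0}^{pi} (s**2 - 3*s) cos(5*s) ds = (3/25 - 2*pi/25) - (-3/25) = 6/25 - 2*pi/25.
Hence a_5 = (2/pi)·(6/25 - 2*pi/25) = 4*(3 - pi)/(25*pi).

4*(3 - pi)/(25*pi)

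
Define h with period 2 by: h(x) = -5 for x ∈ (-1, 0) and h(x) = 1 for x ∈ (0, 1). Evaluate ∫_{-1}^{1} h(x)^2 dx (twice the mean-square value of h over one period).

26

∫_{-1}^{1} h(x)^2 dx = 26.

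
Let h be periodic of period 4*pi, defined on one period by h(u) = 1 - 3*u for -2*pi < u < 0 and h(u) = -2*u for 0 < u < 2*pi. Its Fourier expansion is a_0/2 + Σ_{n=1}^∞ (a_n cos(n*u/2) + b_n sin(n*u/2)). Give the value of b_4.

b_4 = (1/(2*pi)) ∫_{-2*pi}^{2*pi} h(u) sin(2*u) du.
Split the integral at the breakpoints.
Integrating by parts (boundary term plus one more integral), an antiderivative of (1 - 3*u) sin(2*u) is 3*u*cos(2*u)/2 - 3*sin(2*u)/4 - cos(2*u)/2; evaluating from -2*pi to 0: ∫_{-2*pi}^{0} (1 - 3*u) sin(2*u) du = (-1/2) - (-3*pi - 1/2) = 3*pi.
Integrating by parts (boundary term plus one more integral), an antiderivative of (-2*u) sin(2*u) is u*cos(2*u) - sin(2*u)/2; evaluating from 0 to 2*pi: ∫_{0}^{2*pi} (-2*u) sin(2*u) du = (2*pi) - (0) = 2*pi.
Summing the pieces and multiplying by (1/(2*pi)) gives b_4 = 5/2.

5/2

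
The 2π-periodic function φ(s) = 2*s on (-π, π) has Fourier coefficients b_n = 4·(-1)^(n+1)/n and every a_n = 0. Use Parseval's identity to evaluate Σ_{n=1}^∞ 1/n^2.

pi**2/6

Parseval: Σ b_n^2 = (1/π) ∫_{-π}^{π} φ(s)^2 ds = 8*pi**2/3.
Σ b_n^2 = Σ 16/n^2, so Σ 1/n^2 = (8*pi**2/3)/16 = pi**2/6.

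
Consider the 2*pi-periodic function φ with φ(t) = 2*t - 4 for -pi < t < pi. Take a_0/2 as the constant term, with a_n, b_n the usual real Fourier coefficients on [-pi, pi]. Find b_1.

b_1 = 1/pi ∫_{-pi}^{pi} φ(t) sin(t) dt.
Integrating by parts (boundary term plus one more integral), an antiderivative of (2*t - 4) sin(t) is -2*t*cos(t) + 2*sin(t) + 4*cos(t); evaluating from -pi to pi: ∫_{-pi}^{pi} (2*t - 4) sin(t) dt = (-4 + 2*pi) - (-2*pi - 4) = 4*pi.
Hence b_1 = (1/pi)·(4*pi) = 4.

4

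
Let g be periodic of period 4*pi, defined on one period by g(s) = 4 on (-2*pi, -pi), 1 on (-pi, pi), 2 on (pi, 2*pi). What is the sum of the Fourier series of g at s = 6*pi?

3

s = 6*pi differs from s = -2*pi by 2 full period(s), and the series is 4*pi-periodic.
At s = -2*pi the one-sided limits are g(-2*pi^-) = 2 and g(-2*pi^+) = 4.
By Dirichlet's theorem the series converges to their average, [(2) + (4)]/2 = 3.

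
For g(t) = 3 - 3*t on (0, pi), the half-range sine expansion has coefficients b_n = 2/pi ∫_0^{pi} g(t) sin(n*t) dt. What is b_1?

-6 + 12/pi

b_1 = 2/pi ∫_0^{pi} (3 - 3*t) sin(t) dt.
Integrating by parts (boundary term plus one more integral), an antiderivative of (3 - 3*t) sin(t) is 3*t*cos(t) - 3*sin(t) - 3*cos(t); evaluating from 0 to pi: ∫_{0}^{pi} (3 - 3*t) sin(t) dt = (3 - 3*pi) - (-3) = 6 - 3*pi.
Hence b_1 = (2/pi)·(6 - 3*pi) = -6 + 12/pi.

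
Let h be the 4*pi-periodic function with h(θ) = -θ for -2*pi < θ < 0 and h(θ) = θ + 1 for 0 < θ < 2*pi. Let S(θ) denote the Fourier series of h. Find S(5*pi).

θ = 5*pi differs from θ = pi by 1 full period(s), and the series is 4*pi-periodic.
h is continuous at θ = pi with value 1 + pi, so the series converges to 1 + pi there.

1 + pi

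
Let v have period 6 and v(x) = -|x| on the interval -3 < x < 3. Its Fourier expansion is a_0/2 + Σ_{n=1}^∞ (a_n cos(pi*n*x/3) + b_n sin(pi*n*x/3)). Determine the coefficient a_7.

12/(49*pi**2)

a_7 = 1/3 ∫_{-3}^{3} v(x) cos(7*pi*x/3) dx.
v is even and cos(7*pi*x/3) is even, so the integrand is even and a_7 = 2/3 ∫_0^{3} v(x) cos(7*pi*x/3) dx.
Integrating by parts (boundary term plus one more integral), an antiderivative of (-x) cos(7*pi*x/3) is -3*x*sin(7*pi*x/3)/(7*pi) - 9*cos(7*pi*x/3)/(49*pi**2); evaluating from 0 to 3: ∫_{0}^{3} (-x) cos(7*pi*x/3) dx = (9/(49*pi**2)) - (-9/(49*pi**2)) = 18/(49*pi**2).
Hence a_7 = (2/3)·(18/(49*pi**2)) = 12/(49*pi**2).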